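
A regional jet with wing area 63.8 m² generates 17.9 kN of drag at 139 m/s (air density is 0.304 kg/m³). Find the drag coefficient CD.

From D = ½ρv²S·CD, rearranging gives CD = 2D/(ρv²S).
CD = 2 × 17900 / (0.304 × 139² × 63.8) = 0.0955

CD = 0.0955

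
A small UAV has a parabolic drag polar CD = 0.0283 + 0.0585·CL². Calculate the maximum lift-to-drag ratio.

(L/D)max = 12.3

For CD = CD0 + K·CL², (L/D)max occurs at CL* = √(CD0/K) and equals 1/(2√(K·CD0)).
(L/D)max = 1/(2√(0.0585 × 0.0283)) = 1/(2 × 0.04069) = 12.3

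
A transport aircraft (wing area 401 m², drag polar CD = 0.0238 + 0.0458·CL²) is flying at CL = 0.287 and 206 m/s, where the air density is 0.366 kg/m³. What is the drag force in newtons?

CD = 0.0238 + 0.0458 × 0.287² = 0.02757
D = ½ρv²S·CD = ½ × 0.366 × 206² × 401 × 0.02757 = 85900 N

D = 85900 N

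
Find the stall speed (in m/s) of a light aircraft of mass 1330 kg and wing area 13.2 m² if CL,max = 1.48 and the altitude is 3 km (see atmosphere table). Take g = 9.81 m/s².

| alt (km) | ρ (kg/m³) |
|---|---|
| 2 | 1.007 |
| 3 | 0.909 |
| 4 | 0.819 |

At 3 km, from the table: ρ = 0.909 kg/m³.
Stall occurs when L = W at CL,max. W = mg = 1330 × 9.81 = 13050 N.
From L = ½ρV²S·CL,max = W: V_stall = √(2W/(ρSCL,max)) = √(2·13050/(0.909·13.2·1.48))
V_stall = √1469 = 38.3 m/s

V_stall = 38.3 m/s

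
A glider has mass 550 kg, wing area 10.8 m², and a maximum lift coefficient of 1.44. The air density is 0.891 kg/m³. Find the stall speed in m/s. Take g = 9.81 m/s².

V_stall = 27.9 m/s

Weight W = mg = 550 × 9.81 = 5396 N.
From L = ½ρV²S·CL,max = W: V_stall = √(2W/(ρSCL,max)) = √(2·5396/(0.891·10.8·1.44))
V_stall = √778.7 = 27.9 m/s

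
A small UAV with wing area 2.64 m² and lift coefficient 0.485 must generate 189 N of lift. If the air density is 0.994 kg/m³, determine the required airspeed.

v = 17.2 m/s

L = ½ρv²S·CL ⇒ v = √(2L/(ρ·S·CL))
v = √(2 × 189 / (0.994 × 2.64 × 0.485)) = √297 = 17.2 m/s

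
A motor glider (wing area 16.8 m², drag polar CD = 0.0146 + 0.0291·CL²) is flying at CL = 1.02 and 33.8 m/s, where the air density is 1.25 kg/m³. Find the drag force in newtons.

D = 538 N

CD = 0.0146 + 0.0291 × 1.02² = 0.04488
D = ½ρv²S·CD = ½ × 1.25 × 33.8² × 16.8 × 0.04488 = 538 N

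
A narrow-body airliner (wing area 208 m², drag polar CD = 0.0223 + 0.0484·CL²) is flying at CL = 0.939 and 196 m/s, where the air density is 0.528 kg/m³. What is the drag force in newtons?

D = 1.37×10^5 N

CD = 0.0223 + 0.0484 × 0.939² = 0.06498
D = ½ρv²S·CD = ½ × 0.528 × 196² × 208 × 0.06498 = 1.37×10^5 N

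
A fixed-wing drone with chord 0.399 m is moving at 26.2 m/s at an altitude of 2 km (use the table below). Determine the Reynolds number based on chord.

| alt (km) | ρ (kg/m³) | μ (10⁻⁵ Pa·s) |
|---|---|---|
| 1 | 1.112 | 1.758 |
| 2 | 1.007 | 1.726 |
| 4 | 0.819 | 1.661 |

Re = 6.1×10^5

At 2 km, from the table: ρ = 1.007 kg/m³, μ = 1.726×10⁻⁵ Pa·s.
Re = ρ·v·c/μ = 1.007 × 26.2 × 0.399 / (1.726×10⁻⁵) = 6.1×10^5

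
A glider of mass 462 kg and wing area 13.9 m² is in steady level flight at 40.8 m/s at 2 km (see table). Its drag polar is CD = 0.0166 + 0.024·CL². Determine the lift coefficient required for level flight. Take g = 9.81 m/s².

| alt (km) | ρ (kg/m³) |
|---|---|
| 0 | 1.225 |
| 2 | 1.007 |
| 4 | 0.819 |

At 2 km, from the table: ρ = 1.007 kg/m³.
Level flight ⇒ L = W = m·g = 462 × 9.81 = 4532.2 N.
Dynamic pressure q = 0.5 × 1.007 × 40.8² = 838.1 Pa.
Required CL = L/(qS) = 4532.2/(838.1·13.9) = 0.389.

CL = 0.389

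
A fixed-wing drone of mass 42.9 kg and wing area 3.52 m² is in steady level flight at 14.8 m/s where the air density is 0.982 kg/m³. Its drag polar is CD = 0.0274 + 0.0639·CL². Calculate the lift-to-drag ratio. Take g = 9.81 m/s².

In steady level flight, lift balances weight: W = mg = 42.9 × 9.81 = 420.85 N.
Dynamic pressure q = 0.5 × 0.982 × 14.8² = 107.5 Pa.
CL = W/(q·S) = 420.85 / (107.5 × 3.52) = 1.112.
CD = 0.0274 + 0.0639 × 1.112² = 0.1064.
L/D = CL/CD = 1.112 / 0.1064 = 10.5

L/D = 10.5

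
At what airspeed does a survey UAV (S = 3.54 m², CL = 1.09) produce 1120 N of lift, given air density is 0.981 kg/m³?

v = 24.3 m/s

L = ½ρv²S·CL ⇒ v = √(2L/(ρ·S·CL))
v = √(2 × 1120 / (0.981 × 3.54 × 1.09)) = √591.8 = 24.3 m/s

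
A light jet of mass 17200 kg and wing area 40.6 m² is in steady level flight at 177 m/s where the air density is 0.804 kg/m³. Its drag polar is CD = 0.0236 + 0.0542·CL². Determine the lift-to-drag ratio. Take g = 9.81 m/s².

Weight W = mg = 17200 × 9.81 = 1.6873×10^5 N; in level flight L = W.
Dynamic pressure q = 0.5 × 0.804 × 177² = 12590 Pa.
CL = 2W/(ρv²S) = 2×1.6873×10^5/(0.804×177²×40.6) = 0.33.
CD = 0.0236 + 0.0542 × 0.33² = 0.0295.
L/D = CL/CD = 0.33 / 0.0295 = 11.2

L/D = 11.2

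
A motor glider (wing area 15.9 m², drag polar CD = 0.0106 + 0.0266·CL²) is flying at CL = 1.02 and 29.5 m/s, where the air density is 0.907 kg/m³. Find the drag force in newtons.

D = 240 N

CD = 0.0106 + 0.0266 × 1.02² = 0.03827
D = ½ρv²S·CD = ½ × 0.907 × 29.5² × 15.9 × 0.03827 = 240 N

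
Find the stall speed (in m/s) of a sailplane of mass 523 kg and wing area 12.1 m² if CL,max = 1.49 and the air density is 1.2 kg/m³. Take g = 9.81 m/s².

V_stall = 21.8 m/s

At stall, lift equals weight: L = W = m·g = 523 × 9.81 = 5131 N.
V_stall = √(2W/(ρ·S·CL,max)) = √(2 × 5131 / (1.2 × 12.1 × 1.49))
V_stall = √474.3 = 21.8 m/s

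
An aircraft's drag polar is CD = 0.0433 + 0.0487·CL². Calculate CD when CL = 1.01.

CD = 0.093

CD = 0.0433 + 0.0487 × 1.01² = 0.0433 + 0.04968 = 0.093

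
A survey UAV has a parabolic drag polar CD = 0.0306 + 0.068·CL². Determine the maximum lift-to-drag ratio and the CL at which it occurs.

For CD = CD0 + K·CL², (L/D)max occurs at CL* = √(CD0/K) and equals 1/(2√(K·CD0)).
(L/D)max = 1/(2√(0.068 × 0.0306)) = 1/(2 × 0.04562) = 11
CL* = √(0.0306/0.068) = 0.671

(L/D)max = 11, at CL = 0.671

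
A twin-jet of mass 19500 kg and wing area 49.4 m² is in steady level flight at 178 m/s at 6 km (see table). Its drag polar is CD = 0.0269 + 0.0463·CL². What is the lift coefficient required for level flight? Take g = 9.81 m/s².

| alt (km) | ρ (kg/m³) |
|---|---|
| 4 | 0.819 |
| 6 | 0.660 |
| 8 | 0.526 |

At 6 km, from the table: ρ = 0.660 kg/m³.
In steady level flight, lift balances weight: W = mg = 19500 × 9.81 = 1.913×10^5 N.
Dynamic pressure q = 0.5 × 0.66 × 178² = 10460 Pa.
Required CL = L/(qS) = 1.913×10^5/(10460·49.4) = 0.3704.

CL = 0.37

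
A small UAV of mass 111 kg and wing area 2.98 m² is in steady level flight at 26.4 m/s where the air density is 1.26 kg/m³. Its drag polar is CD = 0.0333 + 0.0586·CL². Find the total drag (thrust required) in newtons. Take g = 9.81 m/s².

Weight W = mg = 111 × 9.81 = 1088.9 N; in level flight L = W.
q = ½ρv² = ½ × 1.26 × 26.4² = 439.1 Pa.
CL = 2W/(ρv²S) = 2×1088.9/(1.26×26.4²×2.98) = 0.8322.
CD = 0.0333 + 0.0586 × 0.8322² = 0.07388.
D = q·S·CD = 439.1 × 2.98 × 0.07388 = 96.67 N

D = 96.7 N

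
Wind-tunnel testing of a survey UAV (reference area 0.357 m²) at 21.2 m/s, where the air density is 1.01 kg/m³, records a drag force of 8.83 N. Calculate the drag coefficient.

CD = 0.109

From D = ½ρv²S·CD, rearranging gives CD = 2D/(ρv²S).
CD = 2 × 8.83 / (1.01 × 21.2² × 0.357) = 0.109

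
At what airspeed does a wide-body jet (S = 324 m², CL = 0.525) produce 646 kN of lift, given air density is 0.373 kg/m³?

v = 143 m/s

L = ½ρv²S·CL ⇒ v = √(2L/(ρ·S·CL))
v = √(2 × 6.46×10^5 / (0.373 × 324 × 0.525)) = √20360 = 143 m/s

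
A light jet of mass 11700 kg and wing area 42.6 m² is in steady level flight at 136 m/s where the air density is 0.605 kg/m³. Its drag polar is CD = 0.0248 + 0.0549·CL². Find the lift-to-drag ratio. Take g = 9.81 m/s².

L/D = 12.8

Level flight ⇒ L = W = m·g = 11700 × 9.81 = 1.1478×10^5 N.
q = ½ρv² = ½ × 0.605 × 136² = 5595 Pa.
CL = W/(q·S) = 1.1478×10^5 / (5595 × 42.6) = 0.4816.
CD = 0.0248 + 0.0549 × 0.4816² = 0.03753.
L/D = CL/CD = 0.4816 / 0.03753 = 12.8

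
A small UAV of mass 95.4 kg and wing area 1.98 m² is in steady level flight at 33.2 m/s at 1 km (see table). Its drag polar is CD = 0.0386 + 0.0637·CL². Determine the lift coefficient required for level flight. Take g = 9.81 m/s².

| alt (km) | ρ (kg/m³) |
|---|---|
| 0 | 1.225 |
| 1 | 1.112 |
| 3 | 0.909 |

CL = 0.771

At 1 km, from the table: ρ = 1.112 kg/m³.
Level flight ⇒ L = W = m·g = 95.4 × 9.81 = 935.87 N.
q = ½ρv² = ½ × 1.112 × 33.2² = 612.8 Pa.
CL = 2W/(ρv²S) = 2×935.87/(1.112×33.2²×1.98) = 0.7713.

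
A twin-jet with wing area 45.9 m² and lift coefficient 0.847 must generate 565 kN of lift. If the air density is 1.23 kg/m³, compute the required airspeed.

v = 154 m/s

L = ½ρv²S·CL ⇒ v = √(2L/(ρ·S·CL))
v = √(2 × 5.65×10^5 / (1.23 × 45.9 × 0.847)) = √23630 = 154 m/s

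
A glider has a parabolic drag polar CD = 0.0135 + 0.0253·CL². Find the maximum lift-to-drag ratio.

(L/D)max = 27.1

For CD = CD0 + K·CL², (L/D)max occurs at CL* = √(CD0/K) and equals 1/(2√(K·CD0)).
(L/D)max = 1/(2√(0.0253 × 0.0135)) = 1/(2 × 0.01848) = 27.1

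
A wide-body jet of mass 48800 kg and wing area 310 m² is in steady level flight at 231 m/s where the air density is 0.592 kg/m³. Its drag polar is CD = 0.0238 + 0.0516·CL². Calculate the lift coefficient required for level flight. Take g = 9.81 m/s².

CL = 0.0978

Weight W = mg = 48800 × 9.81 = 4.7873×10^5 N; in level flight L = W.
Dynamic pressure q = 0.5 × 0.592 × 231² = 15790 Pa.
Required CL = L/(qS) = 4.7873×10^5/(15790·310) = 0.09777.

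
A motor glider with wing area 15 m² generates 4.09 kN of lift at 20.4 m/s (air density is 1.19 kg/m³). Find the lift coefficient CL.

From L = ½ρv²S·CL, rearranging gives CL = 2L/(ρv²S).
CL = 2 × 4090 / (1.19 × 20.4² × 15) = 1.1

CL = 1.1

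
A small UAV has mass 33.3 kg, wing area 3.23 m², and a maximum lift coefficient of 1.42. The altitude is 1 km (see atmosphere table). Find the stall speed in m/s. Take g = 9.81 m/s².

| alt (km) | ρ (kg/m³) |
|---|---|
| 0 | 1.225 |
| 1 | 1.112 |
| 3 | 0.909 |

V_stall = 11.3 m/s

At 1 km, from the table: ρ = 1.112 kg/m³.
At stall, lift equals weight: L = W = m·g = 33.3 × 9.81 = 326.7 N.
V_stall = √(2W/(ρ·S·CL,max)) = √(2 × 326.7 / (1.112 × 3.23 × 1.42))
V_stall = √128.1 = 11.3 m/s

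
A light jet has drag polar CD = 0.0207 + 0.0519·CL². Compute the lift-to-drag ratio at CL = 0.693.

CD = 0.0207 + 0.0519 × 0.693² = 0.04562
L/D = CL/CD = 0.693 / 0.04562 = 15.2

L/D = 15.2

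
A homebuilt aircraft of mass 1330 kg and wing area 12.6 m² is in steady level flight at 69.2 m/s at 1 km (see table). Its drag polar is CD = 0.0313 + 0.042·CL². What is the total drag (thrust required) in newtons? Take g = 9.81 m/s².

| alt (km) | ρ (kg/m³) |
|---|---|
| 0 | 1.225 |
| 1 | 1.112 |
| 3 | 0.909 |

D = 1260 N

At 1 km, from the table: ρ = 1.112 kg/m³.
Level flight ⇒ L = W = m·g = 1330 × 9.81 = 13047 N.
Dynamic pressure q = 0.5 × 1.112 × 69.2² = 2662 Pa.
Required CL = L/(qS) = 13047/(2662·12.6) = 0.3889.
CD = 0.0313 + 0.042 × 0.3889² = 0.03765.
D = q·S·CD = 2662 × 12.6 × 0.03765 = 1263 N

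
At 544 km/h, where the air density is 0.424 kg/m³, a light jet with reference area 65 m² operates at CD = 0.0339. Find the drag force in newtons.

Convert speed: v = 544 km/h ÷ 3.6 = 151.1 m/s.
Dynamic pressure q = ½ρv² = ½ × 0.424 × 151.1² = 4841 Pa.
D = q·S·CD = 4841 × 65 × 0.0339 = 10700 N ≈ 10.7 kN

D = 10700 N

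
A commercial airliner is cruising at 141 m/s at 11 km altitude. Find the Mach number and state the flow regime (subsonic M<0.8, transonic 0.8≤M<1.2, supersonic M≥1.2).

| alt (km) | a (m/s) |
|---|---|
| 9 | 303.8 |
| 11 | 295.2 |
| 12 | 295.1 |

At 11 km, from the table: a = 295.2 m/s.
M = v/a = 141 / 295.2 = 0.478
M = 0.478 → subsonic.

M = 0.478 (subsonic)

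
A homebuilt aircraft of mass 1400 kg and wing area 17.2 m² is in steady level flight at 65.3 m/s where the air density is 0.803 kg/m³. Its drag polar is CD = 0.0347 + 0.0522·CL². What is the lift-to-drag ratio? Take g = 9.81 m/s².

L/D = 10.1

Weight W = mg = 1400 × 9.81 = 13734 N; in level flight L = W.
q = ½ρv² = ½ × 0.803 × 65.3² = 1712 Pa.
Required CL = L/(qS) = 13734/(1712·17.2) = 0.4664.
CD = 0.0347 + 0.0522 × 0.4664² = 0.04605.
L/D = CL/CD = 0.4664 / 0.04605 = 10.1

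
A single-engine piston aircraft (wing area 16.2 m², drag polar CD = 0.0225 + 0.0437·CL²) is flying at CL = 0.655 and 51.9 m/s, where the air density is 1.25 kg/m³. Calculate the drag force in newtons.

D = 1120 N

CD = 0.0225 + 0.0437 × 0.655² = 0.04125
D = ½ρv²S·CD = ½ × 1.25 × 51.9² × 16.2 × 0.04125 = 1120 N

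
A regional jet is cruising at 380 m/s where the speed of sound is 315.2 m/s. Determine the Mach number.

M = v/a = 380 / 315.2 = 1.21

M = 1.21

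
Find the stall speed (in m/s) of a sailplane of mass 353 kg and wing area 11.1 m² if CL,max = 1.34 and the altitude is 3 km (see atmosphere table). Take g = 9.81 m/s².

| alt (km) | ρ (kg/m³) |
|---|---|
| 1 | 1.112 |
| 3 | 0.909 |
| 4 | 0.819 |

At 3 km, from the table: ρ = 0.909 kg/m³.
Weight W = mg = 353 × 9.81 = 3463 N.
V_stall = √(2W/(ρ·S·CL,max)) = √(2 × 3463 / (0.909 × 11.1 × 1.34))
V_stall = √512.3 = 22.6 m/s

V_stall = 22.6 m/s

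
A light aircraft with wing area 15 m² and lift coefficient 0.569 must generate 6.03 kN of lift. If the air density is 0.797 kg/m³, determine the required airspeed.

L = ½ρv²S·CL ⇒ v = √(2L/(ρ·S·CL))
v = √(2 × 6030 / (0.797 × 15 × 0.569)) = √1773 = 42.1 m/s

v = 42.1 m/s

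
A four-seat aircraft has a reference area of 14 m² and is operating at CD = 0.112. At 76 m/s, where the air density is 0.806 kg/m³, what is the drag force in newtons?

D = ½ρv²S·CD = ½ × 0.806 × 76² × 14 × 0.112 = 3650 N

D = 3650 N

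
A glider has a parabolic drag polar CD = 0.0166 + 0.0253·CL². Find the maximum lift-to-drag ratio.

(L/D)max = 24.4

For CD = CD0 + K·CL², (L/D)max occurs at CL* = √(CD0/K) and equals 1/(2√(K·CD0)).
(L/D)max = 1/(2√(0.0253 × 0.0166)) = 1/(2 × 0.02049) = 24.4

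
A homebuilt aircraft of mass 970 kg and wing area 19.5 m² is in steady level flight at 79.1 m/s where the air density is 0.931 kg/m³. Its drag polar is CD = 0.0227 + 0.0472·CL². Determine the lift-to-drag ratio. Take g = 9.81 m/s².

Level flight ⇒ L = W = m·g = 970 × 9.81 = 9515.7 N.
q = ½ρv² = ½ × 0.931 × 79.1² = 2913 Pa.
Required CL = L/(qS) = 9515.7/(2913·19.5) = 0.1675.
CD = 0.0227 + 0.0472 × 0.1675² = 0.02402.
L/D = CL/CD = 0.1675 / 0.02402 = 6.97

L/D = 6.97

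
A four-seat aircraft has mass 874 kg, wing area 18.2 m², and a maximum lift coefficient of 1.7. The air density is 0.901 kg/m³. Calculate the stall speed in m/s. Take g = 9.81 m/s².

Stall occurs when L = W at CL,max. W = mg = 874 × 9.81 = 8574 N.
From L = ½ρV²S·CL,max = W: V_stall = √(2W/(ρSCL,max)) = √(2·8574/(0.901·18.2·1.7))
V_stall = √615.1 = 24.8 m/s

V_stall = 24.8 m/s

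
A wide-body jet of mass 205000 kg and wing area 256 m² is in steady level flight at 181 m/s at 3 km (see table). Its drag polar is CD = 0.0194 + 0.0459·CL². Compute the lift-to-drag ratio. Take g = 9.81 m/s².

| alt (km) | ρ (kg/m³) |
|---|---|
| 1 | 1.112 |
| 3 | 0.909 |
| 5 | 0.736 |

L/D = 16.4

At 3 km, from the table: ρ = 0.909 kg/m³.
In steady level flight, lift balances weight: W = mg = 205000 × 9.81 = 2.011×10^6 N.
Dynamic pressure q = 0.5 × 0.909 × 181² = 14890 Pa.
CL = W/(q·S) = 2.011×10^6 / (14890 × 256) = 0.5276.
CD = 0.0194 + 0.0459 × 0.5276² = 0.03218.
L/D = CL/CD = 0.5276 / 0.03218 = 16.4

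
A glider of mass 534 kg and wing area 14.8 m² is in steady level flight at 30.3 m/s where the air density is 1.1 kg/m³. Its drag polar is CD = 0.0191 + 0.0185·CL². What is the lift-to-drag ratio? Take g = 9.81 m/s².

Weight W = mg = 534 × 9.81 = 5238.5 N; in level flight L = W.
q = ½ρv² = ½ × 1.1 × 30.3² = 504.9 Pa.
CL = W/(q·S) = 5238.5 / (504.9 × 14.8) = 0.701.
CD = 0.0191 + 0.0185 × 0.701² = 0.02819.
L/D = CL/CD = 0.701 / 0.02819 = 24.9

L/D = 24.9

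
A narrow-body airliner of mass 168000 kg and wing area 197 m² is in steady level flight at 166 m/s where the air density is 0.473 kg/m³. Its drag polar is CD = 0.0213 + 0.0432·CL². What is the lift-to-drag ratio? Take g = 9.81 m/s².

Level flight ⇒ L = W = m·g = 168000 × 9.81 = 1.6481×10^6 N.
Dynamic pressure q = 0.5 × 0.473 × 166² = 6517 Pa.
CL = W/(q·S) = 1.6481×10^6 / (6517 × 197) = 1.284.
CD = 0.0213 + 0.0432 × 1.284² = 0.09249.
L/D = CL/CD = 1.284 / 0.09249 = 13.9

L/D = 13.9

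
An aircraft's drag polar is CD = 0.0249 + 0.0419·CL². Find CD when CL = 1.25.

CD = 0.0249 + 0.0419 × 1.25² = 0.0249 + 0.06547 = 0.0904

CD = 0.0904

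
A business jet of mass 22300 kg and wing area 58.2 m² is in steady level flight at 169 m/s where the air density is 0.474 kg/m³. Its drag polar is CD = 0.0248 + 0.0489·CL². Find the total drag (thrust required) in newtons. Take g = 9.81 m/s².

D = 15700 N

Weight W = mg = 22300 × 9.81 = 2.1876×10^5 N; in level flight L = W.
Dynamic pressure q = 0.5 × 0.474 × 169² = 6769 Pa.
Required CL = L/(qS) = 2.1876×10^5/(6769·58.2) = 0.5553.
CD = 0.0248 + 0.0489 × 0.5553² = 0.03988.
D = q·S·CD = 6769 × 58.2 × 0.03988 = 15710 N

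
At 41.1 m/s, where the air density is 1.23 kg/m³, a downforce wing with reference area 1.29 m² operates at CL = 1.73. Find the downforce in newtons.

L = 2320 N

L = ½ρv²S·CL = ½ × 1.23 × 41.1² × 1.29 × 1.73 = 2320 N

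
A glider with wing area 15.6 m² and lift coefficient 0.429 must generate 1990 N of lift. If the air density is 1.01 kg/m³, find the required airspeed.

v = 24.3 m/s

L = ½ρv²S·CL ⇒ v = √(2L/(ρ·S·CL))
v = √(2 × 1990 / (1.01 × 15.6 × 0.429)) = √588.8 = 24.3 m/s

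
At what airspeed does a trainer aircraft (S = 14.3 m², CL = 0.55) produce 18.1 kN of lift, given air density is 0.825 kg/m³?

v = 74.7 m/s

L = ½ρv²S·CL ⇒ v = √(2L/(ρ·S·CL))
v = √(2 × 18100 / (0.825 × 14.3 × 0.55)) = √5579 = 74.7 m/s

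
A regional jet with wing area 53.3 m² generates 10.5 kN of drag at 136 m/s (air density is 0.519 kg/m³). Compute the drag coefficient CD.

CD = 0.041

From D = ½ρv²S·CD, rearranging gives CD = 2D/(ρv²S).
CD = 2 × 10500 / (0.519 × 136² × 53.3) = 0.041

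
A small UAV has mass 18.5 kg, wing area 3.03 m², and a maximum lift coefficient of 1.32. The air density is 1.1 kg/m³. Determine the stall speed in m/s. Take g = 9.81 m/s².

V_stall = 9.08 m/s

At stall, lift equals weight: L = W = m·g = 18.5 × 9.81 = 181.5 N.
From L = ½ρV²S·CL,max = W: V_stall = √(2W/(ρSCL,max)) = √(2·181.5/(1.1·3.03·1.32))
V_stall = √82.5 = 9.08 m/s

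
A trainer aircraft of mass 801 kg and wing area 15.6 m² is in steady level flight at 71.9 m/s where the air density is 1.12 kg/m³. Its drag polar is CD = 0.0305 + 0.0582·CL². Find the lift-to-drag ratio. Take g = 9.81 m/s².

In steady level flight, lift balances weight: W = mg = 801 × 9.81 = 7857.8 N.
q = ½ρv² = ½ × 1.12 × 71.9² = 2895 Pa.
Required CL = L/(qS) = 7857.8/(2895·15.6) = 0.174.
CD = 0.0305 + 0.0582 × 0.174² = 0.03226.
L/D = CL/CD = 0.174 / 0.03226 = 5.39

L/D = 5.39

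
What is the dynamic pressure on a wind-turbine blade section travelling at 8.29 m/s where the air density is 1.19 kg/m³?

q = 40.9 Pa

q = ½ρv² = ½ × 1.19 × 8.29² = 40.9 Pa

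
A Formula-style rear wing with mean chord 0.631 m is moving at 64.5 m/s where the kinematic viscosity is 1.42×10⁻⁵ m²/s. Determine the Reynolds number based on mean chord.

Re = v·c/ν = 64.5 × 0.631 / (1.42×10⁻⁵) = 2.87×10^6

Re = 2.87×10^6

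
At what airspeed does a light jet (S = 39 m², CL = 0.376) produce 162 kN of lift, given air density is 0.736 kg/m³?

L = ½ρv²S·CL ⇒ v = √(2L/(ρ·S·CL))
v = √(2 × 1.62×10^5 / (0.736 × 39 × 0.376)) = √30020 = 173 m/s

v = 173 m/s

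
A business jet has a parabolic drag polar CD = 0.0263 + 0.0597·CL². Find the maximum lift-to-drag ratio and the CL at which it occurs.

(L/D)max = 12.6, at CL = 0.664

For CD = CD0 + K·CL², (L/D)max occurs at CL* = √(CD0/K) and equals 1/(2√(K·CD0)).
(L/D)max = 1/(2√(0.0597 × 0.0263)) = 1/(2 × 0.03962) = 12.6
CL* = √(0.0263/0.0597) = 0.664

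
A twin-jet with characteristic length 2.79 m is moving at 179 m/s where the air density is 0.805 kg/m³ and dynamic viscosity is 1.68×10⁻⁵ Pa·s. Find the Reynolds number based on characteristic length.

Re = 2.39×10^7

Re = ρ·v·c/μ = 0.805 × 179 × 2.79 / (1.68×10⁻⁵) = 2.39×10^7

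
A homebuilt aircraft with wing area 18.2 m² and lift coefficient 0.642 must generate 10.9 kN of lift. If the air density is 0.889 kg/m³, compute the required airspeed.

v = 45.8 m/s

L = ½ρv²S·CL ⇒ v = √(2L/(ρ·S·CL))
v = √(2 × 10900 / (0.889 × 18.2 × 0.642)) = √2099 = 45.8 m/s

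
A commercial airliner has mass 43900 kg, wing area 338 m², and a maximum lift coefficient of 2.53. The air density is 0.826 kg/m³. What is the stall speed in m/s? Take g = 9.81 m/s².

Stall occurs when L = W at CL,max. W = mg = 43900 × 9.81 = 4.307×10^5 N.
From L = ½ρV²S·CL,max = W: V_stall = √(2W/(ρSCL,max)) = √(2·4.307×10^5/(0.826·338·2.53))
V_stall = √1219 = 34.9 m/s

V_stall = 34.9 m/s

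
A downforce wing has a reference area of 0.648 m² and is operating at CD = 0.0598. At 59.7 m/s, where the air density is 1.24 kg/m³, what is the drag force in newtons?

D = ½ρv²S·CD = ½ × 1.24 × 59.7² × 0.648 × 0.0598 = 85.6 N

D = 85.6 N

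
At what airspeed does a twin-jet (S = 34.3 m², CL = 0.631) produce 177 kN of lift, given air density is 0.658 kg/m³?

L = ½ρv²S·CL ⇒ v = √(2L/(ρ·S·CL))
v = √(2 × 1.77×10^5 / (0.658 × 34.3 × 0.631)) = √24860 = 158 m/s

v = 158 m/s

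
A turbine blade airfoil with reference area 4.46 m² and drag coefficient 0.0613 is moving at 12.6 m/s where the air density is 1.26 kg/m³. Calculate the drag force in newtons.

D = 27.3 N

D = ½ρv²S·CD = ½ × 1.26 × 12.6² × 4.46 × 0.0613 = 27.3 N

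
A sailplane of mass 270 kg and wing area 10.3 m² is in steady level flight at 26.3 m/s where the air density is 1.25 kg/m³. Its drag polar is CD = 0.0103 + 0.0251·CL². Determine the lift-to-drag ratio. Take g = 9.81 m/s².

In steady level flight, lift balances weight: W = mg = 270 × 9.81 = 2648.7 N.
Dynamic pressure q = 0.5 × 1.25 × 26.3² = 432.3 Pa.
Required CL = L/(qS) = 2648.7/(432.3·10.3) = 0.5948.
CD = 0.0103 + 0.0251 × 0.5948² = 0.01918.
L/D = CL/CD = 0.5948 / 0.01918 = 31

L/D = 31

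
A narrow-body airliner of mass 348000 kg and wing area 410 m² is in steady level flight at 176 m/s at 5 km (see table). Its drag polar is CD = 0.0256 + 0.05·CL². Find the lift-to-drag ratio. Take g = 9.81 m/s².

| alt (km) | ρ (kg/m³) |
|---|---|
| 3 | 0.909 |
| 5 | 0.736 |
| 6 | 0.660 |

L/D = 14

At 5 km, from the table: ρ = 0.736 kg/m³.
Level flight ⇒ L = W = m·g = 348000 × 9.81 = 3.4139×10^6 N.
q = ½ρv² = ½ × 0.736 × 176² = 11400 Pa.
Required CL = L/(qS) = 3.4139×10^6/(11400·410) = 0.7305.
CD = 0.0256 + 0.05 × 0.7305² = 0.05228.
L/D = CL/CD = 0.7305 / 0.05228 = 14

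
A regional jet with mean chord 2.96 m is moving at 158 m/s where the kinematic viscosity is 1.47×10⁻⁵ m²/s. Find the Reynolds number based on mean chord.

Re = v·c/ν = 158 × 2.96 / (1.47×10⁻⁵) = 3.18×10^7

Re = 3.18×10^7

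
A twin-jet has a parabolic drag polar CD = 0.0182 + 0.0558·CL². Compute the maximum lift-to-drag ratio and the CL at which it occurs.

(L/D)max = 15.7, at CL = 0.571

For CD = CD0 + K·CL², (L/D)max occurs at CL* = √(CD0/K) and equals 1/(2√(K·CD0)).
(L/D)max = 1/(2√(0.0558 × 0.0182)) = 1/(2 × 0.03187) = 15.7
CL* = √(0.0182/0.0558) = 0.571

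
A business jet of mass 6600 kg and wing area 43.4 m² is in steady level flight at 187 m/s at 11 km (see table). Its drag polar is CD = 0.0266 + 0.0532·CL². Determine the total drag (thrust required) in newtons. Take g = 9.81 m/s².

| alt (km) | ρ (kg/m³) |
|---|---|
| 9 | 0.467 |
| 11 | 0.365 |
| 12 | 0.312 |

D = 8170 N

At 11 km, from the table: ρ = 0.365 kg/m³.
Weight W = mg = 6600 × 9.81 = 64746 N; in level flight L = W.
Dynamic pressure q = 0.5 × 0.365 × 187² = 6382 Pa.
Required CL = L/(qS) = 64746/(6382·43.4) = 0.2338.
CD = 0.0266 + 0.0532 × 0.2338² = 0.02951.
D = q·S·CD = 6382 × 43.4 × 0.02951 = 8173 N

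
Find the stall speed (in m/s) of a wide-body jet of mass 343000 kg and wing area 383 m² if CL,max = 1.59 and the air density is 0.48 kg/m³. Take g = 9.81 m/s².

V_stall = 152 m/s

Stall occurs when L = W at CL,max. W = mg = 343000 × 9.81 = 3.365×10^6 N.
V_stall = √(2W/(ρ·S·CL,max)) = √(2 × 3.365×10^6 / (0.48 × 383 × 1.59))
V_stall = √23020 = 152 m/s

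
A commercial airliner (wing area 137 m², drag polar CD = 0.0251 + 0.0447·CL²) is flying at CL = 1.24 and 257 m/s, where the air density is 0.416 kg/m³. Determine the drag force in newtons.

D = 1.77×10^5 N

CD = 0.0251 + 0.0447 × 1.24² = 0.09383
D = ½ρv²S·CD = ½ × 0.416 × 257² × 137 × 0.09383 = 1.77×10^5 N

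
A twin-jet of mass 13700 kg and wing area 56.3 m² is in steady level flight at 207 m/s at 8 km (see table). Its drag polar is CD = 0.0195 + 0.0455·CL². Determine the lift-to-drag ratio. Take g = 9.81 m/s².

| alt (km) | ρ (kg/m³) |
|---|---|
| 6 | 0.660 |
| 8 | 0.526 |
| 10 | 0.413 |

At 8 km, from the table: ρ = 0.526 kg/m³.
Level flight ⇒ L = W = m·g = 13700 × 9.81 = 1.344×10^5 N.
q = ½ρv² = ½ × 0.526 × 207² = 11270 Pa.
Required CL = L/(qS) = 1.344×10^5/(11270·56.3) = 0.2118.
CD = 0.0195 + 0.0455 × 0.2118² = 0.02154.
L/D = CL/CD = 0.2118 / 0.02154 = 9.83

L/D = 9.83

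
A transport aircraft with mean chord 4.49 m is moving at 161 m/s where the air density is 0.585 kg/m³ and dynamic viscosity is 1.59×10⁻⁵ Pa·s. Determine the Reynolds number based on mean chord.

Re = 2.66×10^7

Re = ρ·v·c/μ = 0.585 × 161 × 4.49 / (1.59×10⁻⁵) = 2.66×10^7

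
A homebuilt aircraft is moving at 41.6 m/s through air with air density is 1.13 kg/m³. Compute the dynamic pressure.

q = ½ρv² = ½ × 1.13 × 41.6² = 978 Pa

q = 978 Pa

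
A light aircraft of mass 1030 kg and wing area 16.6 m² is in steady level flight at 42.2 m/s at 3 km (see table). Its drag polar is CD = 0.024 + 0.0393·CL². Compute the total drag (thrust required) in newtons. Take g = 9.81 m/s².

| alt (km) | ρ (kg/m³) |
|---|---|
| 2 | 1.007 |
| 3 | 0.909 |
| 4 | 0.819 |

At 3 km, from the table: ρ = 0.909 kg/m³.
Weight W = mg = 1030 × 9.81 = 10104 N; in level flight L = W.
Dynamic pressure q = 0.5 × 0.909 × 42.2² = 809.4 Pa.
CL = W/(q·S) = 10104 / (809.4 × 16.6) = 0.752.
CD = 0.024 + 0.0393 × 0.752² = 0.04623.
D = q·S·CD = 809.4 × 16.6 × 0.04623 = 621.1 N

D = 621 N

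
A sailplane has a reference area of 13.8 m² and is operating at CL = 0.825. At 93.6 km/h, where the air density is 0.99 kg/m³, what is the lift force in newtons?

Convert speed: v = 93.6 km/h ÷ 3.6 = 26 m/s.
L = ½ρv²S·CL = ½ × 0.99 × 26² × 13.8 × 0.825 = 3810 N

L = 3810 N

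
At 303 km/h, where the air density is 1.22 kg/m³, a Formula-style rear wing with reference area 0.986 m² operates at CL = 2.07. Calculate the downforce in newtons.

Convert speed: v = 303 km/h ÷ 3.6 = 84.17 m/s.
Dynamic pressure q = ½ρv² = ½ × 1.22 × 84.17² = 4321 Pa.
L = q·S·CL = 4321 × 0.986 × 2.07 = 8820 N ≈ 8.82 kN

L = 8820 N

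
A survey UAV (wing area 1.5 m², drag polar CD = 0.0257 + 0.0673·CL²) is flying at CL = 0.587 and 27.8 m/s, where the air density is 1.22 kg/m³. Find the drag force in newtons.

CD = 0.0257 + 0.0673 × 0.587² = 0.04889
D = ½ρv²S·CD = ½ × 1.22 × 27.8² × 1.5 × 0.04889 = 34.6 N

D = 34.6 N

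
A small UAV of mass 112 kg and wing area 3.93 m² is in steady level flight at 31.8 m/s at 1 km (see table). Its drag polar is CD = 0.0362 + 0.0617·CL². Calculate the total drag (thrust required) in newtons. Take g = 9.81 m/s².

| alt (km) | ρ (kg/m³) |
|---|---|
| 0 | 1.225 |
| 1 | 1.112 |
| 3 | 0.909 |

At 1 km, from the table: ρ = 1.112 kg/m³.
In steady level flight, lift balances weight: W = mg = 112 × 9.81 = 1098.7 N.
Dynamic pressure q = 0.5 × 1.112 × 31.8² = 562.2 Pa.
CL = W/(q·S) = 1098.7 / (562.2 × 3.93) = 0.4972.
CD = 0.0362 + 0.0617 × 0.4972² = 0.05146.
D = q·S·CD = 562.2 × 3.93 × 0.05146 = 113.7 N

D = 114 N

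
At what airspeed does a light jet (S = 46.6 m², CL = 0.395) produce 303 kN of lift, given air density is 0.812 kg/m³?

v = 201 m/s

L = ½ρv²S·CL ⇒ v = √(2L/(ρ·S·CL))
v = √(2 × 3.03×10^5 / (0.812 × 46.6 × 0.395)) = √40540 = 201 m/s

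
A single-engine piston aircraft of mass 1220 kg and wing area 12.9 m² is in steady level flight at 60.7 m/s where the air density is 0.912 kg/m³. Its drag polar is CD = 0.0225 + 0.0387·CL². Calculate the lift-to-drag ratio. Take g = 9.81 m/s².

L/D = 16.1

Weight W = mg = 1220 × 9.81 = 11968 N; in level flight L = W.
Dynamic pressure q = 0.5 × 0.912 × 60.7² = 1680 Pa.
CL = W/(q·S) = 11968 / (1680 × 12.9) = 0.5522.
CD = 0.0225 + 0.0387 × 0.5522² = 0.0343.
L/D = CL/CD = 0.5522 / 0.0343 = 16.1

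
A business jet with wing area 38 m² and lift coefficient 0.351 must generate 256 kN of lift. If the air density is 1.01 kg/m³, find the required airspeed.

v = 195 m/s

L = ½ρv²S·CL ⇒ v = √(2L/(ρ·S·CL))
v = √(2 × 2.56×10^5 / (1.01 × 38 × 0.351)) = √38010 = 195 m/s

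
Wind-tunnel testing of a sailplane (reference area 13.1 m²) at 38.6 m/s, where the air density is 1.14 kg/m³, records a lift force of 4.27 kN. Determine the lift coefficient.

From L = ½ρv²S·CL, rearranging gives CL = 2L/(ρv²S).
CL = 2 × 4270 / (1.14 × 38.6² × 13.1) = 0.384

CL = 0.384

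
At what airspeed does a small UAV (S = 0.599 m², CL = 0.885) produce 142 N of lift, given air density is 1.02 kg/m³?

L = ½ρv²S·CL ⇒ v = √(2L/(ρ·S·CL))
v = √(2 × 142 / (1.02 × 0.599 × 0.885)) = √525.2 = 22.9 m/s

v = 22.9 m/s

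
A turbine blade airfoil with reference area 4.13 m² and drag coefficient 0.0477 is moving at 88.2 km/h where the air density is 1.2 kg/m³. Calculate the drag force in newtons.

D = 70.9 N

Convert speed: v = 88.2 km/h ÷ 3.6 = 24.5 m/s.
Dynamic pressure q = ½ρv² = ½ × 1.2 × 24.5² = 360.1 Pa.
D = q·S·CD = 360.1 × 4.13 × 0.0477 = 70.9 N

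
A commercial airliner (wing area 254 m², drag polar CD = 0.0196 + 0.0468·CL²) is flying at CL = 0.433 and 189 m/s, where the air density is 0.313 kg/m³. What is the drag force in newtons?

D = 40300 N

CD = 0.0196 + 0.0468 × 0.433² = 0.02837
D = ½ρv²S·CD = ½ × 0.313 × 189² × 254 × 0.02837 = 40300 N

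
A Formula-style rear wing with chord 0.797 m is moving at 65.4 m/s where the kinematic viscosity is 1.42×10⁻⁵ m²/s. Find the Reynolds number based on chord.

Re = v·c/ν = 65.4 × 0.797 / (1.42×10⁻⁵) = 3.67×10^6

Re = 3.67×10^6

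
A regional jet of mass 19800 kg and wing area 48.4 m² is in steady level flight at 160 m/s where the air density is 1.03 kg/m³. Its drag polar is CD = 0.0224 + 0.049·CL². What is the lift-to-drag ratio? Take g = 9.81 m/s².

L/D = 11.3

Weight W = mg = 19800 × 9.81 = 1.9424×10^5 N; in level flight L = W.
q = ½ρv² = ½ × 1.03 × 160² = 13180 Pa.
Required CL = L/(qS) = 1.9424×10^5/(13180·48.4) = 0.3044.
CD = 0.0224 + 0.049 × 0.3044² = 0.02694.
L/D = CL/CD = 0.3044 / 0.02694 = 11.3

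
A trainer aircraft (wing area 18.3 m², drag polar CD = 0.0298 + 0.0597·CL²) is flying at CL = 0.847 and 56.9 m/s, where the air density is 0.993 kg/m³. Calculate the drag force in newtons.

CD = 0.0298 + 0.0597 × 0.847² = 0.07263
D = ½ρv²S·CD = ½ × 0.993 × 56.9² × 18.3 × 0.07263 = 2140 N

D = 2140 N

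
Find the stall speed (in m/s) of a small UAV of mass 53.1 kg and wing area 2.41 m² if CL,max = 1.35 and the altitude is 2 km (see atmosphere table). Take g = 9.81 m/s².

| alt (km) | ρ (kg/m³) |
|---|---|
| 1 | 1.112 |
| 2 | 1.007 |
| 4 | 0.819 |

V_stall = 17.8 m/s

At 2 km, from the table: ρ = 1.007 kg/m³.
At stall, lift equals weight: L = W = m·g = 53.1 × 9.81 = 520.9 N.
From L = ½ρV²S·CL,max = W: V_stall = √(2W/(ρSCL,max)) = √(2·520.9/(1.007·2.41·1.35))
V_stall = √318 = 17.8 m/s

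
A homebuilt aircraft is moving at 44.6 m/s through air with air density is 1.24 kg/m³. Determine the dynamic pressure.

q = ½ρv² = ½ × 1.24 × 44.6² = 1230 Pa

q = 1230 Pa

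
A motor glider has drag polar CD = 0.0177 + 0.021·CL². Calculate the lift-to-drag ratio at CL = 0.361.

CD = 0.0177 + 0.021 × 0.361² = 0.02044
L/D = CL/CD = 0.361 / 0.02044 = 17.7

L/D = 17.7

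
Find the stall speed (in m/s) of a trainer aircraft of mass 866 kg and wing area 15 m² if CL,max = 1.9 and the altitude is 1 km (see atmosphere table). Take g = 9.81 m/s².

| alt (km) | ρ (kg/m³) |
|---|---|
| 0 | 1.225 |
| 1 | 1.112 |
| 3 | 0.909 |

V_stall = 23.2 m/s

At 1 km, from the table: ρ = 1.112 kg/m³.
Stall occurs when L = W at CL,max. W = mg = 866 × 9.81 = 8495 N.
From L = ½ρV²S·CL,max = W: V_stall = √(2W/(ρSCL,max)) = √(2·8495/(1.112·15·1.9))
V_stall = √536.1 = 23.2 m/s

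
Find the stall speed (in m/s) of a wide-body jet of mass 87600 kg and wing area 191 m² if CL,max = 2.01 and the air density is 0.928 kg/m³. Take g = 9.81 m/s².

V_stall = 69.5 m/s

Weight W = mg = 87600 × 9.81 = 8.594×10^5 N.
From L = ½ρV²S·CL,max = W: V_stall = √(2W/(ρSCL,max)) = √(2·8.594×10^5/(0.928·191·2.01))
V_stall = √4824 = 69.5 m/s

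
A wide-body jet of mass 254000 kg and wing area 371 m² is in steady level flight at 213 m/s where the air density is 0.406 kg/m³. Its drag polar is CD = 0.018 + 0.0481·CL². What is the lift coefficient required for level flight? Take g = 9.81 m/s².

CL = 0.729

Level flight ⇒ L = W = m·g = 254000 × 9.81 = 2.4917×10^6 N.
q = ½ρv² = ½ × 0.406 × 213² = 9210 Pa.
CL = 2W/(ρv²S) = 2×2.4917×10^6/(0.406×213²×371) = 0.7292.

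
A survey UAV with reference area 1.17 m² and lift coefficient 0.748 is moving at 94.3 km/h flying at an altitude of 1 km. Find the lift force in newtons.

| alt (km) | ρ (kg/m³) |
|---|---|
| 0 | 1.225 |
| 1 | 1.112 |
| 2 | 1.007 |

At 1 km, from the table: ρ = 1.112 kg/m³.
Convert speed: v = 94.3 km/h ÷ 3.6 = 26.19 m/s.
L = ½ρv²S·CL = ½ × 1.112 × 26.19² × 1.17 × 0.748 = 334 N

L = 334 N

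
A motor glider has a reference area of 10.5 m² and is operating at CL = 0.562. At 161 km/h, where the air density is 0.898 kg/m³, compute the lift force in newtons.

L = 5300 N

Convert speed: v = 161 km/h ÷ 3.6 = 44.72 m/s.
Dynamic pressure q = ½ρv² = ½ × 0.898 × 44.72² = 898 Pa.
L = q·S·CL = 898 × 10.5 × 0.562 = 5300 N ≈ 5.3 kN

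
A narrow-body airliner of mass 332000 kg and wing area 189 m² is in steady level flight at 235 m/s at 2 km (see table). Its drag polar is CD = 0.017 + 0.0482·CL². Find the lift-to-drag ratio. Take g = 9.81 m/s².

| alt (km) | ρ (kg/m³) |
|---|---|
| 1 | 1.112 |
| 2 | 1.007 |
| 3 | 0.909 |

At 2 km, from the table: ρ = 1.007 kg/m³.
In steady level flight, lift balances weight: W = mg = 332000 × 9.81 = 3.2569×10^6 N.
q = ½ρv² = ½ × 1.007 × 235² = 27810 Pa.
CL = 2W/(ρv²S) = 2×3.2569×10^6/(1.007×235²×189) = 0.6197.
CD = 0.017 + 0.0482 × 0.6197² = 0.03551.
L/D = CL/CD = 0.6197 / 0.03551 = 17.5

L/D = 17.5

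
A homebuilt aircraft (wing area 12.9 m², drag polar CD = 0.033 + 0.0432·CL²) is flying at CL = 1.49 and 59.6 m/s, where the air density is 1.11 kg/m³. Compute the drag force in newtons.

D = 3280 N

CD = 0.033 + 0.0432 × 1.49² = 0.1289
D = ½ρv²S·CD = ½ × 1.11 × 59.6² × 12.9 × 0.1289 = 3280 N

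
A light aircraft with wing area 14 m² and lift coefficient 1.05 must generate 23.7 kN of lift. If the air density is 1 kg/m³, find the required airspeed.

v = 56.8 m/s

L = ½ρv²S·CL ⇒ v = √(2L/(ρ·S·CL))
v = √(2 × 23700 / (1 × 14 × 1.05)) = √3224 = 56.8 m/s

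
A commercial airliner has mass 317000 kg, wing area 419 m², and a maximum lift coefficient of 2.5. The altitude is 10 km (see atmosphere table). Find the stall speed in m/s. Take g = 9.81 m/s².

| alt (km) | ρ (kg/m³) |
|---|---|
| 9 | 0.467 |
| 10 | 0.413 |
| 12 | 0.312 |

At 10 km, from the table: ρ = 0.413 kg/m³.
Stall occurs when L = W at CL,max. W = mg = 317000 × 9.81 = 3.11×10^6 N.
V_stall = √(2W/(ρ·S·CL,max)) = √(2 × 3.11×10^6 / (0.413 × 419 × 2.5))
V_stall = √14380 = 120 m/s

V_stall = 120 m/s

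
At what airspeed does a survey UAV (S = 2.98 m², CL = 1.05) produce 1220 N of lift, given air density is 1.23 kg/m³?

v = 25.2 m/s

L = ½ρv²S·CL ⇒ v = √(2L/(ρ·S·CL))
v = √(2 × 1220 / (1.23 × 2.98 × 1.05)) = √634 = 25.2 m/s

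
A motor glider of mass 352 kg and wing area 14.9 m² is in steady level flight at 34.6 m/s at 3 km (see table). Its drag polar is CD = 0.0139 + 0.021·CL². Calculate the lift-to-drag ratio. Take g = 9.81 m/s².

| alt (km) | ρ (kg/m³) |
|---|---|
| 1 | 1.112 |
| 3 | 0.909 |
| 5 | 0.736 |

L/D = 24.1

At 3 km, from the table: ρ = 0.909 kg/m³.
Weight W = mg = 352 × 9.81 = 3453.1 N; in level flight L = W.
q = ½ρv² = ½ × 0.909 × 34.6² = 544.1 Pa.
Required CL = L/(qS) = 3453.1/(544.1·14.9) = 0.4259.
CD = 0.0139 + 0.021 × 0.4259² = 0.01771.
L/D = CL/CD = 0.4259 / 0.01771 = 24.1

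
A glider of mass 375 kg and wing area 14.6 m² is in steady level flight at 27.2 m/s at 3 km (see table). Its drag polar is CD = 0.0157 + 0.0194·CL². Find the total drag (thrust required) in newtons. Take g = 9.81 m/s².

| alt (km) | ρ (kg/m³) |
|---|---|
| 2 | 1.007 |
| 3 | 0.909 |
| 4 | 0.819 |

D = 131 N

At 3 km, from the table: ρ = 0.909 kg/m³.
Level flight ⇒ L = W = m·g = 375 × 9.81 = 3678.8 N.
Dynamic pressure q = 0.5 × 0.909 × 27.2² = 336.3 Pa.
Required CL = L/(qS) = 3678.8/(336.3·14.6) = 0.7493.
CD = 0.0157 + 0.0194 × 0.7493² = 0.02659.
D = q·S·CD = 336.3 × 14.6 × 0.02659 = 130.6 N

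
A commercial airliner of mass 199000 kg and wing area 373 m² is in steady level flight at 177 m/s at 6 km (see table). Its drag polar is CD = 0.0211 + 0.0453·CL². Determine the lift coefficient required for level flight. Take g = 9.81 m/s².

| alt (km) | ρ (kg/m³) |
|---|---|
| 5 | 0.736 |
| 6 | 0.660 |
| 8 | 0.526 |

CL = 0.506

At 6 km, from the table: ρ = 0.660 kg/m³.
In steady level flight, lift balances weight: W = mg = 199000 × 9.81 = 1.9522×10^6 N.
q = ½ρv² = ½ × 0.66 × 177² = 10340 Pa.
Required CL = L/(qS) = 1.9522×10^6/(10340·373) = 0.5062.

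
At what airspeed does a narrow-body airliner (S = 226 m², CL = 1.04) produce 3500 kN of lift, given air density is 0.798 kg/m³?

v = 193 m/s

L = ½ρv²S·CL ⇒ v = √(2L/(ρ·S·CL))
v = √(2 × 3.5×10^6 / (0.798 × 226 × 1.04)) = √37320 = 193 m/s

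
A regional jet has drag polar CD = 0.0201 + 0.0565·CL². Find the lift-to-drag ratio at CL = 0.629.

CD = 0.0201 + 0.0565 × 0.629² = 0.04245
L/D = CL/CD = 0.629 / 0.04245 = 14.8

L/D = 14.8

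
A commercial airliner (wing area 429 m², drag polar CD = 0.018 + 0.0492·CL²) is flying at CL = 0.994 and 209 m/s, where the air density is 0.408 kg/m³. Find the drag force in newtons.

CD = 0.018 + 0.0492 × 0.994² = 0.06661
D = ½ρv²S·CD = ½ × 0.408 × 209² × 429 × 0.06661 = 2.55×10^5 N

D = 2.55×10^5 N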